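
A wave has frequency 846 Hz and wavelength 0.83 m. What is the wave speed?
v = fλ = 702.2 m/s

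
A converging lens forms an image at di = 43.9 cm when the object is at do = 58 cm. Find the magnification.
M = −di/do = -0.7569 (inverted image)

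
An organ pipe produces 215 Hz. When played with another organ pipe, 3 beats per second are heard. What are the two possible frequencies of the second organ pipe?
f₂ = 215 ± 3 Hz → 218 Hz or 212 Hz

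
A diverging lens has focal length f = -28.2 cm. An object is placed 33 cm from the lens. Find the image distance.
1/di = 1/f − 1/do → di = -15.21 cm (virtual image)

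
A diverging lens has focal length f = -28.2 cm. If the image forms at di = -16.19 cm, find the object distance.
1/do = 1/f − 1/di → do = 38.01 cm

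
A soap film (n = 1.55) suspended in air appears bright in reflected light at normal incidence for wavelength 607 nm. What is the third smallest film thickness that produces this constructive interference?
2nt = (m − ½)λ with m = 3 → t = (m − ½)λ/(2n) = 489.5 nm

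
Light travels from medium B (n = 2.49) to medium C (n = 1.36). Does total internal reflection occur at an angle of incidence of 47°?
θc = arcsin(n₂/n₁) = 33.11°; 47° > θc, so yes — total internal reflection.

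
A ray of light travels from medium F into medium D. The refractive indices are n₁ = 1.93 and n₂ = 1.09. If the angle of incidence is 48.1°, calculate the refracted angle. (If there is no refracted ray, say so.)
sin θ₂ = (n₁/n₂)·sin θ₁ = 1.318 > 1, so there is no refracted ray — the light undergoes total internal reflection.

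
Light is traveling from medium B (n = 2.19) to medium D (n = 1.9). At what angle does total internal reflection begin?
θc = arcsin(n₂/n₁) = 60.18°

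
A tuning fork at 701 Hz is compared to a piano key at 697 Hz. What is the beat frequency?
4 Hz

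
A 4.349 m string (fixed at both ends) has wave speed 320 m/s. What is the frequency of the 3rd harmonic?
fₙ = nv/(2L) = 110.4 Hz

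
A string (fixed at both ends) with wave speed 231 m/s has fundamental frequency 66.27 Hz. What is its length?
L = v/(2f₁) = 1.743 m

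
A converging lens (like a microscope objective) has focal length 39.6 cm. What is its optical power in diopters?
P = 1/f = 2.525 D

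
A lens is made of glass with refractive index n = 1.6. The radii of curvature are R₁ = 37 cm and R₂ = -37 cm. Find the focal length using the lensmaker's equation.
1/f = (n − 1)(1/R₁ − 1/R₂) → f = 30.83 cm (converging lens)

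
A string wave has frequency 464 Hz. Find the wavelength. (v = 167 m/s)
λ = v/f = 0.3599 m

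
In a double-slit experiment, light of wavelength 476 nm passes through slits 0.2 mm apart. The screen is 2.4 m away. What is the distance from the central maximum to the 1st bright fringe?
y = mλL/d = 5.712 mm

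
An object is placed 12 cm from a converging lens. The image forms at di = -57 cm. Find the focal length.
1/f = 1/do + 1/di → f = 15.2 cm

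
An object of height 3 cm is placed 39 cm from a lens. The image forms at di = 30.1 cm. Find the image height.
hi = (-di/do) × ho = -2.315 cm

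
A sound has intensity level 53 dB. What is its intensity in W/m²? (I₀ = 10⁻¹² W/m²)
I = I₀·10^(β/10) = 2.00 × 10⁻⁷ W/m²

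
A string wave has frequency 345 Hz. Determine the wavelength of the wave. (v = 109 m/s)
λ = v/f = 0.3159 m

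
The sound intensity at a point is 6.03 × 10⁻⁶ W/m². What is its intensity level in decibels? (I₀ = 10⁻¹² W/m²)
β = 10·log₁₀(I/I₀) = 67.8 dB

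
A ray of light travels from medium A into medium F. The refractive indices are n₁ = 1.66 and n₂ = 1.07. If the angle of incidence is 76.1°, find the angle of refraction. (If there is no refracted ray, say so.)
sin θ₂ = (n₁/n₂)·sin θ₁ = 1.506 > 1, so there is no refracted ray — the light undergoes total internal reflection.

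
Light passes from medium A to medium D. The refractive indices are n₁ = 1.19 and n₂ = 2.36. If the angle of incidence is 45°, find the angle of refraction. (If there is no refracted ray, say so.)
sin θ₂ = (n₁/n₂)·sin θ₁ = 0.3565 → θ₂ = 20.89°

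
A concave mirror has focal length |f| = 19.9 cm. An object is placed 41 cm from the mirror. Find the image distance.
f = +19.9 cm (concave); 1/di = 1/f − 1/do → di = 38.67 cm (real image, in front of mirror)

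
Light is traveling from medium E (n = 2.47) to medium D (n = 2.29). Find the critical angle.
θc = arcsin(n₂/n₁) = 67.99°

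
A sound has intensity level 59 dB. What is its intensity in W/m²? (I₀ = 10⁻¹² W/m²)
I = I₀·10^(β/10) = 7.94 × 10⁻⁷ W/m²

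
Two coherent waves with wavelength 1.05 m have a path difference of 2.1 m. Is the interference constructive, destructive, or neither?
constructive — path difference = 2λ, a whole number of wavelengths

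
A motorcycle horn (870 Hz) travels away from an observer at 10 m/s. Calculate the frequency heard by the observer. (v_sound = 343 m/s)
f_obs = f·v/(v + v_s) = 845.4 Hz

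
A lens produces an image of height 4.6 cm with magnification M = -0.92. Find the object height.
ho = |hi|/|M| = 5 cm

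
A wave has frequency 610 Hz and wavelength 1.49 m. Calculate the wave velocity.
v = fλ = 908.9 m/s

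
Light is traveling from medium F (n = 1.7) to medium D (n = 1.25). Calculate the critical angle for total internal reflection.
θc = arcsin(n₂/n₁) = 47.33°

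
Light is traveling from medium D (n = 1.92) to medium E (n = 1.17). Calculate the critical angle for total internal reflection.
θc = arcsin(n₂/n₁) = 37.54°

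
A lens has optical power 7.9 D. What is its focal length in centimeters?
f = 1/P = 12.66 cm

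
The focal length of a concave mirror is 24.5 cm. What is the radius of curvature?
R = 2|f| = 49 cm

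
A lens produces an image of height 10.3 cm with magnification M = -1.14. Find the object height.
ho = |hi|/|M| = 9.035 cm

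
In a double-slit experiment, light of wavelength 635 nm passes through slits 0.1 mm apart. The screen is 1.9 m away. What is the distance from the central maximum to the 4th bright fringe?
y = mλL/d = 48.26 mm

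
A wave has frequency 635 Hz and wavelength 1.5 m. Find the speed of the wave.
v = fλ = 952.5 m/s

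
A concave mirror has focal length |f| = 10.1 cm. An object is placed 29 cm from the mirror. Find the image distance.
f = +10.1 cm (concave); 1/di = 1/f − 1/do → di = 15.5 cm (real image, in front of mirror)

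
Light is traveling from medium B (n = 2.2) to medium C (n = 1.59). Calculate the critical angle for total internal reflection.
θc = arcsin(n₂/n₁) = 46.28°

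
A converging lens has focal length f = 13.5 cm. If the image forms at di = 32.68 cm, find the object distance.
1/do = 1/f − 1/di → do = 23 cm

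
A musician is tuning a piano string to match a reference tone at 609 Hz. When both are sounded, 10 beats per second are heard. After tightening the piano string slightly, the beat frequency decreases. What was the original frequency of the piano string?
599 Hz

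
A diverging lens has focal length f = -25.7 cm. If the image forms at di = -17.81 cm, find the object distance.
1/do = 1/f − 1/di → do = 58.01 cm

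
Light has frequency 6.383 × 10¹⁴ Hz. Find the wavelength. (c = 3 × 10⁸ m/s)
λ = c/f = 470 nm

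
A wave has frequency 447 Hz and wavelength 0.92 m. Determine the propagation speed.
v = fλ = 411.2 m/s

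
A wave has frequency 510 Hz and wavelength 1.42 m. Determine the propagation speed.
v = fλ = 724.2 m/s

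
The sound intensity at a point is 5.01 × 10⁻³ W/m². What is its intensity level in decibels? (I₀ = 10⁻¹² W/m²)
β = 10·log₁₀(I/I₀) = 97 dB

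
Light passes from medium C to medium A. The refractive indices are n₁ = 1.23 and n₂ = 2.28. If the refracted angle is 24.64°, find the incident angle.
sin θ₁ = (n₂/n₁)·sin θ₂ → θ₁ = 50.61°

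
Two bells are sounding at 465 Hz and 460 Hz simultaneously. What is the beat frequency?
5 Hz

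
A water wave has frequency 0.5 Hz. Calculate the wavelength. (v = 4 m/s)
λ = v/f = 8 m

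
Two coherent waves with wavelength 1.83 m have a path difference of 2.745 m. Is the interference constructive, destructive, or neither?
destructive — path difference = 1.5λ, an odd multiple of λ/2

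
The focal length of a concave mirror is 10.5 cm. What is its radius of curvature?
R = 2|f| = 21 cm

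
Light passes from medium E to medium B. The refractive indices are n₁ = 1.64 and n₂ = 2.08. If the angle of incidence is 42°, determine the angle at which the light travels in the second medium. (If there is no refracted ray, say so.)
sin θ₂ = (n₁/n₂)·sin θ₁ = 0.5276 → θ₂ = 31.84°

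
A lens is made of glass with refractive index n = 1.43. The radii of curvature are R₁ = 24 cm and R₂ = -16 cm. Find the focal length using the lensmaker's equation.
1/f = (n − 1)(1/R₁ − 1/R₂) → f = 22.33 cm (converging lens)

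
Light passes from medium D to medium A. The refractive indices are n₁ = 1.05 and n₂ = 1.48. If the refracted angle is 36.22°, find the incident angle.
sin θ₁ = (n₂/n₁)·sin θ₂ → θ₁ = 56.39°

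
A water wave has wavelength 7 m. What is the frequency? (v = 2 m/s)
f = v/λ = 0.2857 Hz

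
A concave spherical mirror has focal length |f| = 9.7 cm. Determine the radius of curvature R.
R = 2|f| = 19.4 cm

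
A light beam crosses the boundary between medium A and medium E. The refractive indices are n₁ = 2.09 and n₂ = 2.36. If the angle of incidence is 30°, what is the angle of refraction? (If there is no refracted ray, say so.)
sin θ₂ = (n₁/n₂)·sin θ₁ = 0.4428 → θ₂ = 26.28°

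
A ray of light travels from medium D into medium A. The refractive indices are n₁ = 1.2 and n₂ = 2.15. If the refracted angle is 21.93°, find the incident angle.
sin θ₁ = (n₂/n₁)·sin θ₂ → θ₁ = 42°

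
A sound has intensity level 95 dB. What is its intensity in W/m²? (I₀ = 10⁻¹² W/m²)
I = I₀·10^(β/10) = 3.16 × 10⁻³ W/m²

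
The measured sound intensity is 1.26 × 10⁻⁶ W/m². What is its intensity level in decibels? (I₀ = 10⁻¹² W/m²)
β = 10·log₁₀(I/I₀) = 61 dB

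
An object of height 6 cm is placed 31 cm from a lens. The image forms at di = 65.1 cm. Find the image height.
hi = (-di/do) × ho = -12.6 cm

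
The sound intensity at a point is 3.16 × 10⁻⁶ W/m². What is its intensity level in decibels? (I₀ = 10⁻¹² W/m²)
β = 10·log₁₀(I/I₀) = 65 dB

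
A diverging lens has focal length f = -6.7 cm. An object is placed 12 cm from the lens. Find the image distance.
1/di = 1/f − 1/do → di = -4.299 cm (virtual image)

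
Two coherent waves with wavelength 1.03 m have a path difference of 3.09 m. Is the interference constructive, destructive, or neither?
constructive — path difference = 3λ, a whole number of wavelengths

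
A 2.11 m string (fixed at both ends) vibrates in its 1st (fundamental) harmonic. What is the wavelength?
λₙ = 2L/n = 4.22 m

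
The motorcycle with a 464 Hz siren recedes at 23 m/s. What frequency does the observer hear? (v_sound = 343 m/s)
f_obs = f·v/(v + v_s) = 434.8 Hz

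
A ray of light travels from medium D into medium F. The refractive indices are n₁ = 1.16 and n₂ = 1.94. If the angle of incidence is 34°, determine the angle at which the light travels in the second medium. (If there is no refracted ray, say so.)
sin θ₂ = (n₁/n₂)·sin θ₁ = 0.3344 → θ₂ = 19.53°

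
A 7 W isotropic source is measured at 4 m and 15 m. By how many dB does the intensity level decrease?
Δβ = 20·log₁₀(r₂/r₁) = 11.48 dB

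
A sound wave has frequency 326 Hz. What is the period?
T = 1/f = 0.003067 s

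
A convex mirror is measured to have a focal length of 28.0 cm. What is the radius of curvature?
R = 2|f| = 56 cm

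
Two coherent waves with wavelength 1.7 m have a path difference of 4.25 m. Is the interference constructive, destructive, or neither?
destructive — path difference = 2.5λ, an odd multiple of λ/2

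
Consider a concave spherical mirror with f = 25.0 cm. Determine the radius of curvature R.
R = 2|f| = 50 cm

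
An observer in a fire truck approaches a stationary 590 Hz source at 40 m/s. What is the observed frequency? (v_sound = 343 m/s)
f_obs = f·(v + v_o)/v = 658.8 Hz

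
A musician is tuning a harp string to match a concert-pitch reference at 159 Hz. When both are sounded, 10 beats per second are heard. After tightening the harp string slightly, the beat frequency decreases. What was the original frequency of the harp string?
149 Hz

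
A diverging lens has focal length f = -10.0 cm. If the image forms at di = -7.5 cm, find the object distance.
1/do = 1/f − 1/di → do = 30 cm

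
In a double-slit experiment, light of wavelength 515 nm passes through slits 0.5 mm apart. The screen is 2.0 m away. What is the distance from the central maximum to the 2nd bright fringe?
y = mλL/d = 4.12 mm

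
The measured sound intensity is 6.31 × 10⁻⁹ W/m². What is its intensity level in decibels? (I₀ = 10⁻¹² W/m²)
β = 10·log₁₀(I/I₀) = 38 dB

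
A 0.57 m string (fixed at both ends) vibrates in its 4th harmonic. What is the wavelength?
λₙ = 2L/n = 0.285 m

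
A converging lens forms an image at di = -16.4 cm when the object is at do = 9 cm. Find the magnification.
M = −di/do = 1.822 (upright image)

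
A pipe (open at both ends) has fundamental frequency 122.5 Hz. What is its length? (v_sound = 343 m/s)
L = v/(2f₁) = 1.4 m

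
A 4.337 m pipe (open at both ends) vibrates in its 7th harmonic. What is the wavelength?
λₙ = 2L/n = 1.239 m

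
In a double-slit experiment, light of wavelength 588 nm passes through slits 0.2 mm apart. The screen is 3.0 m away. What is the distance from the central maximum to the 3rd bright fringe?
y = mλL/d = 26.46 mm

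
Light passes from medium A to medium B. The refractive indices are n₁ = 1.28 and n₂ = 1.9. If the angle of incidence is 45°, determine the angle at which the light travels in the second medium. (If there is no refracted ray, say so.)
sin θ₂ = (n₁/n₂)·sin θ₁ = 0.4764 → θ₂ = 28.45°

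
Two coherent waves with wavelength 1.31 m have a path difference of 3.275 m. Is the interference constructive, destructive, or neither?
destructive — path difference = 2.5λ, an odd multiple of λ/2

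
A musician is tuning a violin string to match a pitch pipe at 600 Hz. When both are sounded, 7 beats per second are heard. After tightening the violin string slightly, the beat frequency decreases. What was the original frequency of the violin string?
593 Hz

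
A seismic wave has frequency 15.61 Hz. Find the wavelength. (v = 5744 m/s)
λ = v/f = 368 m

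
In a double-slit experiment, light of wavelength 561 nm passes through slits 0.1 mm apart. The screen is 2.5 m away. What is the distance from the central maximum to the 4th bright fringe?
y = mλL/d = 56.1 mm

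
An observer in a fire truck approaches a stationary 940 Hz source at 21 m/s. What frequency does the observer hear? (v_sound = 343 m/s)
f_obs = f·(v + v_o)/v = 997.6 Hz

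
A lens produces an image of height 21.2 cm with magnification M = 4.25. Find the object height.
ho = |hi|/|M| = 4.988 cm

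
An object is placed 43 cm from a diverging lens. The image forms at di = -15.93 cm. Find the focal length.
1/f = 1/do + 1/di → f = -25.3 cm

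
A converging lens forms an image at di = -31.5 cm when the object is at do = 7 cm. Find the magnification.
M = −di/do = 4.5 (upright image)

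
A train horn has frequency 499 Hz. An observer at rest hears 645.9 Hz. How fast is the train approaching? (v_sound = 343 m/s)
v_s = v·(1 − f/f_obs) = 78.01 m/s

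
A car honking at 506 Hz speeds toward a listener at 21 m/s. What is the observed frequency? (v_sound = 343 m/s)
f_obs = f·v/(v − v_s) = 539 Hz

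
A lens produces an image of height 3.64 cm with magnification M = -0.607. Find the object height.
ho = |hi|/|M| = 5.997 cm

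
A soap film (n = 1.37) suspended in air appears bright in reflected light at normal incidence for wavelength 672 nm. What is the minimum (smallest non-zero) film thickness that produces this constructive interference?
2nt = (m − ½)λ with m = 1 → t = (m − ½)λ/(2n) = 122.6 nm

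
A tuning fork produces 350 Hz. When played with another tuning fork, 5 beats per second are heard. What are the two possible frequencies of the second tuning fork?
f₂ = 350 ± 5 Hz → 355 Hz or 345 Hz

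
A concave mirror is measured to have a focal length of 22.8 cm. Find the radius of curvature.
R = 2|f| = 45.6 cm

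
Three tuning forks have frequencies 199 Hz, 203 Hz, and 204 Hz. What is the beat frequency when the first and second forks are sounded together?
4 Hz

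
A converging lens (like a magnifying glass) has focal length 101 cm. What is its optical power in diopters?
P = 1/f = 0.9901 D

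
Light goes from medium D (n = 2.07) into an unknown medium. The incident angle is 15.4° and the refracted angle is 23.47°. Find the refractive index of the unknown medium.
n₂ = n₁·sin θ₁ / sin θ₂ = 1.38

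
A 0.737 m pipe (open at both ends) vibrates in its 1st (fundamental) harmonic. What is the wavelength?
λₙ = 2L/n = 1.474 m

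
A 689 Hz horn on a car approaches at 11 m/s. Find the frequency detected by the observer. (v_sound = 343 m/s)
f_obs = f·v/(v − v_s) = 711.8 Hz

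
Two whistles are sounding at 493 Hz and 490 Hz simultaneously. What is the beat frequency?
3 Hz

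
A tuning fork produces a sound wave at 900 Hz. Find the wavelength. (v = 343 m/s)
λ = v/f = 0.3811 m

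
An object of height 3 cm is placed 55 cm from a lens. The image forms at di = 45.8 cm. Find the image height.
hi = (-di/do) × ho = -2.498 cm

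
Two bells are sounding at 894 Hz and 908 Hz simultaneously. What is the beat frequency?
14 Hz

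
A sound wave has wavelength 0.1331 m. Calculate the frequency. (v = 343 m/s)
f = v/λ = 2577 Hz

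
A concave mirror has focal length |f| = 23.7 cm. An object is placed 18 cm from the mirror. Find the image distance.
f = +23.7 cm (concave); 1/di = 1/f − 1/do → di = -74.84 cm (virtual image, behind mirror)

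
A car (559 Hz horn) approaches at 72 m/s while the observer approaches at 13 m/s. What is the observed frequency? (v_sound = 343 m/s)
f_obs = f·(v + v_o)/(v − v_s) = 734.3 Hz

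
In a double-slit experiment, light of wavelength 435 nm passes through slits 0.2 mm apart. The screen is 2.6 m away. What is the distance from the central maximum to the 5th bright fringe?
y = mλL/d = 28.27 mm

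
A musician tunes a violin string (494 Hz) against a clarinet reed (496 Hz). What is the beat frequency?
2 Hz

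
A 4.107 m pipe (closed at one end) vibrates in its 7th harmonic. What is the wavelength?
λₙ = 4L/n = 2.347 m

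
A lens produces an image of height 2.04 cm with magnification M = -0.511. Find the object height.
ho = |hi|/|M| = 3.992 cm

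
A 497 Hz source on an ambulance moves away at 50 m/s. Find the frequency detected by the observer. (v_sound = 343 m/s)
f_obs = f·v/(v + v_s) = 433.8 Hz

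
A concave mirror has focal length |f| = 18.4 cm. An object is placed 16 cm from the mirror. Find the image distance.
f = +18.4 cm (concave); 1/di = 1/f − 1/do → di = -122.7 cm (virtual image, behind mirror)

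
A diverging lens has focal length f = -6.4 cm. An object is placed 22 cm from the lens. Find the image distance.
1/di = 1/f − 1/do → di = -4.958 cm (virtual image)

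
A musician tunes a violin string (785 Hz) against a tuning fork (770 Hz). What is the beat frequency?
15 Hz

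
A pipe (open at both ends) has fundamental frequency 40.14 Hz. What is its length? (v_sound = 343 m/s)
L = v/(2f₁) = 4.273 m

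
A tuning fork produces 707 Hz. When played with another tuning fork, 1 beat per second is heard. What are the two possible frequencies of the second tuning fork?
f₂ = 707 ± 1 Hz → 708 Hz or 706 Hz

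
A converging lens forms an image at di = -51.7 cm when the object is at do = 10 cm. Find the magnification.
M = −di/do = 5.17 (upright image)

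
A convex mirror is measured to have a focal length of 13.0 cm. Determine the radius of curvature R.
R = 2|f| = 26 cm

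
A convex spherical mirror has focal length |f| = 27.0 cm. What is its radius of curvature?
R = 2|f| = 54 cm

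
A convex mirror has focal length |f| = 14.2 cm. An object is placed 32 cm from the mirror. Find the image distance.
f = −14.2 cm (convex); 1/di = 1/f − 1/do → di = -9.835 cm (virtual image, behind mirror)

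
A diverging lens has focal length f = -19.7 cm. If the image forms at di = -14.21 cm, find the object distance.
1/do = 1/f − 1/di → do = 50.99 cm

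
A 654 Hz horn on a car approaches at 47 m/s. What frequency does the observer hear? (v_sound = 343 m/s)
f_obs = f·v/(v − v_s) = 757.8 Hz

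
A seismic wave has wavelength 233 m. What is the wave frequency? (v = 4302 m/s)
f = v/λ = 18.46 Hz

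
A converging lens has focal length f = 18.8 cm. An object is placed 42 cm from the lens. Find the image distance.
1/di = 1/f − 1/do → di = 34.03 cm (real image)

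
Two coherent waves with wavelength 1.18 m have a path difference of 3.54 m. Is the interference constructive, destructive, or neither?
constructive — path difference = 3λ, a whole number of wavelengths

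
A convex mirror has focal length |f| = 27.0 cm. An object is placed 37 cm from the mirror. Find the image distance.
f = −27.0 cm (convex); 1/di = 1/f − 1/do → di = -15.61 cm (virtual image, behind mirror)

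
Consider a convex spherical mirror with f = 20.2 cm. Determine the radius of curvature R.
R = 2|f| = 40.4 cm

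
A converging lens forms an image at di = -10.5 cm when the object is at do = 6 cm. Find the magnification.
M = −di/do = 1.75 (upright image)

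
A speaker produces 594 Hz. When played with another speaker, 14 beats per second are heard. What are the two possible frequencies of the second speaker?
f₂ = 594 ± 14 Hz → 608 Hz or 580 Hz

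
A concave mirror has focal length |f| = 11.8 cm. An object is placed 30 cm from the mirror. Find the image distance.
f = +11.8 cm (concave); 1/di = 1/f − 1/do → di = 19.45 cm (real image, in front of mirror)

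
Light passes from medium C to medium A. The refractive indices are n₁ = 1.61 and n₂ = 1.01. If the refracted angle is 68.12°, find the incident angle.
sin θ₁ = (n₂/n₁)·sin θ₂ → θ₁ = 35.6°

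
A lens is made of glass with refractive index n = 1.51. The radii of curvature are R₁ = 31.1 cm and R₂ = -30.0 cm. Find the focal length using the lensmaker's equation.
1/f = (n − 1)(1/R₁ − 1/R₂) → f = 29.94 cm (converging lens)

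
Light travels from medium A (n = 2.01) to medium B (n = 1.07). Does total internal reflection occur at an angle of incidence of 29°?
θc = arcsin(n₂/n₁) = 32.16°; 29° < θc, so no — the ray refracts.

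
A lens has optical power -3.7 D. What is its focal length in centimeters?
f = 1/P = -27.03 cm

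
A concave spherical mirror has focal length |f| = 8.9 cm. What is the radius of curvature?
R = 2|f| = 17.8 cm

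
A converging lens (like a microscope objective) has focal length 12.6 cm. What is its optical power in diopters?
P = 1/f = 7.937 D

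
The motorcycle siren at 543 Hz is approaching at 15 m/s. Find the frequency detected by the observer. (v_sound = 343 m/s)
f_obs = f·v/(v − v_s) = 567.8 Hz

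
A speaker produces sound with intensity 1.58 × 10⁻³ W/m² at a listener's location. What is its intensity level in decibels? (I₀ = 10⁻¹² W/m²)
β = 10·log₁₀(I/I₀) = 91.99 dB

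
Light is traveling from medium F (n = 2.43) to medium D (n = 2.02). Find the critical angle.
θc = arcsin(n₂/n₁) = 56.23°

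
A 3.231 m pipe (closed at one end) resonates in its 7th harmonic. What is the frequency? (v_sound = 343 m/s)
fₙ = nv/(4L) = 185.8 Hz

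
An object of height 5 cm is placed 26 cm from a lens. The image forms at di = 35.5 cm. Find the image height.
hi = (-di/do) × ho = -6.827 cm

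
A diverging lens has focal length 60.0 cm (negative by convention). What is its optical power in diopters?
P = 1/f = -1.667 D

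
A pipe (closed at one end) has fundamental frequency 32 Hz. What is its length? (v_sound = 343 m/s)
L = v/(4f₁) = 2.68 m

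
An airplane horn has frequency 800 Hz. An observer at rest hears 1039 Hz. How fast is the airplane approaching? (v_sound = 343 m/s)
v_s = v·(1 − f/f_obs) = 78.9 m/s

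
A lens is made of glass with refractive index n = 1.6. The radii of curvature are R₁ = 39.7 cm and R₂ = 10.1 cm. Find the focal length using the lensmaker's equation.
1/f = (n − 1)(1/R₁ − 1/R₂) → f = -22.58 cm (diverging lens)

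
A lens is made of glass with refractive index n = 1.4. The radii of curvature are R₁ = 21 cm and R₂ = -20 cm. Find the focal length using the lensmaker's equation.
1/f = (n − 1)(1/R₁ − 1/R₂) → f = 25.61 cm (converging lens)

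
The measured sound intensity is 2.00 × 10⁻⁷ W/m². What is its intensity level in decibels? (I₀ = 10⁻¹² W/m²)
β = 10·log₁₀(I/I₀) = 53.01 dB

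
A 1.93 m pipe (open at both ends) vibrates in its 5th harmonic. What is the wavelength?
λₙ = 2L/n = 0.772 m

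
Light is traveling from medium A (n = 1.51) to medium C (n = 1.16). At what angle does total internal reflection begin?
θc = arcsin(n₂/n₁) = 50.19°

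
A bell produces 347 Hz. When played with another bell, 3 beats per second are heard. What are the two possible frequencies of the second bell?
f₂ = 347 ± 3 Hz → 350 Hz or 344 Hz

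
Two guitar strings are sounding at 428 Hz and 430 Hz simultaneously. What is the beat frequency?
2 Hz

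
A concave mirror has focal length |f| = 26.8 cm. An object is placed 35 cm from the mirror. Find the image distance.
f = +26.8 cm (concave); 1/di = 1/f − 1/do → di = 114.4 cm (real image, in front of mirror)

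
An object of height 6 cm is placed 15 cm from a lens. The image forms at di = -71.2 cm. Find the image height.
hi = (-di/do) × ho = 28.48 cm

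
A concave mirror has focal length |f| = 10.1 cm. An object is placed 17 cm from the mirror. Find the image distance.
f = +10.1 cm (concave); 1/di = 1/f − 1/do → di = 24.88 cm (real image, in front of mirror)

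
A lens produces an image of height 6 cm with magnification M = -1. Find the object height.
ho = |hi|/|M| = 6 cm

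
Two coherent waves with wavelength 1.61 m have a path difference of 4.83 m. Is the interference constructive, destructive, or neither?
constructive — path difference = 3λ, a whole number of wavelengths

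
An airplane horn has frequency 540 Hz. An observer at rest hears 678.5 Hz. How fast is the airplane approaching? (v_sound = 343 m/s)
v_s = v·(1 − f/f_obs) = 70.02 m/s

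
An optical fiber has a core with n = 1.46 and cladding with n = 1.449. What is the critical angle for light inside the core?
θc = arcsin(n_cladding/n_core) = 82.96°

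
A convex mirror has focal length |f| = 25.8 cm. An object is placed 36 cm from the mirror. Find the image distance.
f = −25.8 cm (convex); 1/di = 1/f − 1/do → di = -15.03 cm (virtual image, behind mirror)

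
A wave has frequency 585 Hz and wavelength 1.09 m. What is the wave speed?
v = fλ = 637.7 m/s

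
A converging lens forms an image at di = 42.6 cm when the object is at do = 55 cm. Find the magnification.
M = −di/do = -0.7745 (inverted image)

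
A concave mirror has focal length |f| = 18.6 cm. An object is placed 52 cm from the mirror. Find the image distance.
f = +18.6 cm (concave); 1/di = 1/f − 1/do → di = 28.96 cm (real image, in front of mirror)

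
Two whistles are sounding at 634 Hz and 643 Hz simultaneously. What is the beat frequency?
9 Hz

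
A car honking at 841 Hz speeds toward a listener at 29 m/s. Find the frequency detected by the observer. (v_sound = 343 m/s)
f_obs = f·v/(v − v_s) = 918.7 Hz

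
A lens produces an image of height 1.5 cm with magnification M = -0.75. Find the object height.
ho = |hi|/|M| = 2 cm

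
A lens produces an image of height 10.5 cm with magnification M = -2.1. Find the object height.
ho = |hi|/|M| = 5 cm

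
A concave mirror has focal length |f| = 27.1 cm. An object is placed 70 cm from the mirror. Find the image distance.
f = +27.1 cm (concave); 1/di = 1/f − 1/do → di = 44.22 cm (real image, in front of mirror)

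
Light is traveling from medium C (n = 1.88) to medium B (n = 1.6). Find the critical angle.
θc = arcsin(n₂/n₁) = 58.33°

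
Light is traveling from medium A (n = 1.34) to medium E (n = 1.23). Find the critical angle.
θc = arcsin(n₂/n₁) = 66.62°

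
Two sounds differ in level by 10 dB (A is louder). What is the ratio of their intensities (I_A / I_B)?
I_A/I_B = 10^(Δβ/10) = 10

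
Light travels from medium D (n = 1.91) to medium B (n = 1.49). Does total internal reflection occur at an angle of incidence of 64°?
θc = arcsin(n₂/n₁) = 51.27°; 64° > θc, so yes — total internal reflection.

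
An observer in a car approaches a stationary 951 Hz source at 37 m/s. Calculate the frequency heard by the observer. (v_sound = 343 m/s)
f_obs = f·(v + v_o)/v = 1054 Hz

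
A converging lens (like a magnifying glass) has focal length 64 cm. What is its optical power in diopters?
P = 1/f = 1.562 D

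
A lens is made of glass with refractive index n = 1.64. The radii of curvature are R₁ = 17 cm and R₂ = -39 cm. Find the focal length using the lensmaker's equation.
1/f = (n − 1)(1/R₁ − 1/R₂) → f = 18.5 cm (converging lens)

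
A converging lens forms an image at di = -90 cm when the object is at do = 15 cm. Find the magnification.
M = −di/do = 6 (upright image)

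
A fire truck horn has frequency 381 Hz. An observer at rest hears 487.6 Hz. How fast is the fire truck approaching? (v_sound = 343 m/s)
v_s = v·(1 − f/f_obs) = 74.99 m/s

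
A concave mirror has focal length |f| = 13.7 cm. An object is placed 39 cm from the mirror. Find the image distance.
f = +13.7 cm (concave); 1/di = 1/f − 1/do → di = 21.12 cm (real image, in front of mirror)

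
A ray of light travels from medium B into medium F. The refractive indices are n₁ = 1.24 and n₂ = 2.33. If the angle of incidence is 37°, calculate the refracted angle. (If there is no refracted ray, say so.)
sin θ₂ = (n₁/n₂)·sin θ₁ = 0.3203 → θ₂ = 18.68°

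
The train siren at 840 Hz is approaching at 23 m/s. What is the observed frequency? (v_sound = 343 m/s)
f_obs = f·v/(v − v_s) = 900.4 Hz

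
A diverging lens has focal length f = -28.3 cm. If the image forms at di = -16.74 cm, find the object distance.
1/do = 1/f − 1/di → do = 40.98 cm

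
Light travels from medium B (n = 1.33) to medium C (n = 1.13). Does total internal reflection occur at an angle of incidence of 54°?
θc = arcsin(n₂/n₁) = 58.17°; 54° < θc, so no — the ray refracts.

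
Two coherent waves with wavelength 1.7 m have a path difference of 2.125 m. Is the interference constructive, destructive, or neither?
neither (partial) — path difference = 1.25λ, neither a whole number of wavelengths nor an odd multiple of λ/2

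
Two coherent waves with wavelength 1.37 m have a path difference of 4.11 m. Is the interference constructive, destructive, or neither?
constructive — path difference = 3λ, a whole number of wavelengths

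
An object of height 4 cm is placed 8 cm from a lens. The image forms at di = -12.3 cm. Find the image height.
hi = (-di/do) × ho = 6.15 cm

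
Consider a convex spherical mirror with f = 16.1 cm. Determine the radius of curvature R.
R = 2|f| = 32.2 cm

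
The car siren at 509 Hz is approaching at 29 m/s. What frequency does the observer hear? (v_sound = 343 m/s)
f_obs = f·v/(v − v_s) = 556 Hz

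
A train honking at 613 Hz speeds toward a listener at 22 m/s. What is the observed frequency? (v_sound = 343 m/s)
f_obs = f·v/(v − v_s) = 655 Hz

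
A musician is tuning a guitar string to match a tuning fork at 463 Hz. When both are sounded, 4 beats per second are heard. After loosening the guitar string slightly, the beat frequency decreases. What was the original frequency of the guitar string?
467 Hz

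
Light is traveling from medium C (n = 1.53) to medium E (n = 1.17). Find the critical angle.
θc = arcsin(n₂/n₁) = 49.88°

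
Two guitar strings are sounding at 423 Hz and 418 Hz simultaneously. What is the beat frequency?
5 Hz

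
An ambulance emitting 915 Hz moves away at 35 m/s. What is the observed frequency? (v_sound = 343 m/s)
f_obs = f·v/(v + v_s) = 830.3 Hz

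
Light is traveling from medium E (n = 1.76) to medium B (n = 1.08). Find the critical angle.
θc = arcsin(n₂/n₁) = 37.85°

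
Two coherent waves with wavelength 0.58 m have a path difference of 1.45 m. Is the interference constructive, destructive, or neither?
destructive — path difference = 2.5λ, an odd multiple of λ/2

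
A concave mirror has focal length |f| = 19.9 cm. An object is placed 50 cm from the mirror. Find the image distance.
f = +19.9 cm (concave); 1/di = 1/f − 1/do → di = 33.06 cm (real image, in front of mirror)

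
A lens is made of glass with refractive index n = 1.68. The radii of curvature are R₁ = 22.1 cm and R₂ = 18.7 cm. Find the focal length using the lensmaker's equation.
1/f = (n − 1)(1/R₁ − 1/R₂) → f = -178.8 cm (diverging lens)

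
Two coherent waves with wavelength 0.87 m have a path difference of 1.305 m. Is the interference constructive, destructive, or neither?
destructive — path difference = 1.5λ, an odd multiple of λ/2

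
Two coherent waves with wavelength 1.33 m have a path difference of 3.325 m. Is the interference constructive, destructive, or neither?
destructive — path difference = 2.5λ, an odd multiple of λ/2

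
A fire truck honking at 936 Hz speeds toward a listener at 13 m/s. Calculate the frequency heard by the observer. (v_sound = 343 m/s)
f_obs = f·v/(v − v_s) = 972.9 Hz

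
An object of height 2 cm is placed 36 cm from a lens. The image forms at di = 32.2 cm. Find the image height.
hi = (-di/do) × ho = -1.789 cm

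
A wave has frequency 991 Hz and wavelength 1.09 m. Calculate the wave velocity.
v = fλ = 1080 m/s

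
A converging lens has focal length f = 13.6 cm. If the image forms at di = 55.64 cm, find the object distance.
1/do = 1/f − 1/di → do = 18 cm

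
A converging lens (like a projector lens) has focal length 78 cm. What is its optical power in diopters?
P = 1/f = 1.282 D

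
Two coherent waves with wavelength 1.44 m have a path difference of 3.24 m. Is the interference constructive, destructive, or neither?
neither (partial) — path difference = 2.25λ, neither a whole number of wavelengths nor an odd multiple of λ/2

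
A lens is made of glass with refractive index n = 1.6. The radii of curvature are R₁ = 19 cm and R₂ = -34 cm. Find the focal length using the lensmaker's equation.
1/f = (n − 1)(1/R₁ − 1/R₂) → f = 20.31 cm (converging lens)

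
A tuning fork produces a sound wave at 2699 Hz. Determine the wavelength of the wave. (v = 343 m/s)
λ = v/f = 0.1271 m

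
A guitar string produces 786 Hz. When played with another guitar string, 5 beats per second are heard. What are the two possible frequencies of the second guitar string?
f₂ = 786 ± 5 Hz → 791 Hz or 781 Hz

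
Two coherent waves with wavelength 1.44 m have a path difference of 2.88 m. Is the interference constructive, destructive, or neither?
constructive — path difference = 2λ, a whole number of wavelengths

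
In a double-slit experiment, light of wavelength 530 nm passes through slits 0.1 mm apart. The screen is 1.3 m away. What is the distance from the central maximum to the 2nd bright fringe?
y = mλL/d = 13.78 mm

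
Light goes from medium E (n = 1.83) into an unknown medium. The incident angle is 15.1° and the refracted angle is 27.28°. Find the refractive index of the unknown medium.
n₂ = n₁·sin θ₁ / sin θ₂ = 1.04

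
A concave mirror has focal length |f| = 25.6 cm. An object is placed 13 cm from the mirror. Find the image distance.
f = +25.6 cm (concave); 1/di = 1/f − 1/do → di = -26.41 cm (virtual image, behind mirror)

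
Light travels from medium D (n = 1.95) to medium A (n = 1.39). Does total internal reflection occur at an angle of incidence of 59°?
θc = arcsin(n₂/n₁) = 45.46°; 59° > θc, so yes — total internal reflection.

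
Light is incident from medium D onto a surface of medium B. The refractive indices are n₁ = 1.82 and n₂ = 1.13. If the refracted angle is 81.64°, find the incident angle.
sin θ₁ = (n₂/n₁)·sin θ₂ → θ₁ = 37.9°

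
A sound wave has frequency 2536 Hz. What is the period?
T = 1/f = 3.943 × 10⁻⁴ s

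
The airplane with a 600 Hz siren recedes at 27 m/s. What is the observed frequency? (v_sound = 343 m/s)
f_obs = f·v/(v + v_s) = 556.2 Hz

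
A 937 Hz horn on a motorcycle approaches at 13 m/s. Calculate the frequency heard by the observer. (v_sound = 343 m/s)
f_obs = f·v/(v − v_s) = 973.9 Hz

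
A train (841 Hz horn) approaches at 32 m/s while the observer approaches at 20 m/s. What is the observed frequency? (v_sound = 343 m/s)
f_obs = f·(v + v_o)/(v − v_s) = 981.6 Hz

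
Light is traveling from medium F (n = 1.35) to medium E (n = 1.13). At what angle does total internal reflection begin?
θc = arcsin(n₂/n₁) = 56.83°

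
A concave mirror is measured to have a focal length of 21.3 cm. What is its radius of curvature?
R = 2|f| = 42.6 cm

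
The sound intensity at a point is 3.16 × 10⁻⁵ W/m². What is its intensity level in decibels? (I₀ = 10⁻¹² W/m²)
β = 10·log₁₀(I/I₀) = 75 dB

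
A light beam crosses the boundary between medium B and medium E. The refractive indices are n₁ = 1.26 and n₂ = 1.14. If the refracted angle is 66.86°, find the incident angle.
sin θ₁ = (n₂/n₁)·sin θ₂ → θ₁ = 56.3°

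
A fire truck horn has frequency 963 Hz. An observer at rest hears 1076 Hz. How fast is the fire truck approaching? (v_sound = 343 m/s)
v_s = v·(1 − f/f_obs) = 36.02 m/s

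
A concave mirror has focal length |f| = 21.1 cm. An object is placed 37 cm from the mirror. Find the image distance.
f = +21.1 cm (concave); 1/di = 1/f − 1/do → di = 49.1 cm (real image, in front of mirror)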